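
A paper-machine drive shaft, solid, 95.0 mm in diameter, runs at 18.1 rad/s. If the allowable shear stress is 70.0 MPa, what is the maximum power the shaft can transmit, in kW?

J = πd⁴/32 = π(0.0950)⁴/32 = 7.996×10^-6 m⁴.
T_max = τ_allow·J/r = 7.00×10^7 × 7.996×10^-6 / 0.0475 = 11780 N·m.
ω = 18.1 rad/s, so P_max = T_max·ω = 2.133×10^5 W.

213 kW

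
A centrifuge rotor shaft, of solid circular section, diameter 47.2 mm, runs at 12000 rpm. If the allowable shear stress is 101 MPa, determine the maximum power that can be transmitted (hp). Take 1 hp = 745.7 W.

J = πd⁴/32 = π(0.0472)⁴/32 = 4.873×10^-7 m⁴.
T_max = τ_allow·J/r = 1.01×10^8 × 4.873×10^-7 / 0.0236 = 2085 N·m.
ω = 2π·12000/60 = 1257 rad/s, so P_max = T_max·ω = 2.621×10^6 W.

3510 hp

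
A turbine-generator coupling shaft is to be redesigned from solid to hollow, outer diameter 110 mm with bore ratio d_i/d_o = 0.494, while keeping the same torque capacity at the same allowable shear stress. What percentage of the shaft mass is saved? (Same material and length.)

Equal τ_max and T ⇒ the solid shaft needs d_s³ = d_o³(1−k⁴), so d_s = 110·(1−0.494⁴)^(1/3) = 107.8 mm.
Area ratio A_h/A_s = d_o²(1−k²)/d_s² = (1−k²)/(1−k⁴)^(2/3) = 0.7876.
Mass saving = 1 − 0.7876 = 21.2 %.

21.2 %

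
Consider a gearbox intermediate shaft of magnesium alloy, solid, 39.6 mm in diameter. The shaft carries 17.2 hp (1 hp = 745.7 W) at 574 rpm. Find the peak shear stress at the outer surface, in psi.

ω = 2π·574/60 = 60.11 rad/s, so T = P/ω = 17.2×745.7 / 60.11 = 213.4 N·m.
J = πd⁴/32 = π(0.0396)⁴/32 = 2.414×10^-7 m⁴.
τ_max = T·r/J = 213.4 × 0.0198 / 2.414×10^-7 = 1.750×10^7 Pa.

2540 psi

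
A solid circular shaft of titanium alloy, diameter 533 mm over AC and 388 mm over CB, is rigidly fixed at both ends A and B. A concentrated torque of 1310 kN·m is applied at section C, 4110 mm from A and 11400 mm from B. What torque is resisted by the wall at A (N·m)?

Compatibility: T_A·a/J_AC = T_B·b/J_CB with T_A + T_B = T₀.
J_AC = 7.92×10^-3 m⁴, J_CB = 2.22×10^-3 m⁴, so T_A = T₀·(J_AC/a)/((J_AC/a)+(J_CB/b)) = 1.190e6 N·m, T_B = 120400 N·m.

1.19e6 N·m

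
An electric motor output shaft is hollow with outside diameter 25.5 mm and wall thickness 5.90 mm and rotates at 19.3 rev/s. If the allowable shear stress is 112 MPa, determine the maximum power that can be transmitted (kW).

40.5 kW

J = π(d_o⁴ − d_i⁴)/32 = π(0.0255⁴ − 0.0137⁴)/32 = 3.805×10^-8 m⁴.
T_max = τ_allow·J/r = 1.12×10^8 × 3.805×10^-8 / 0.0127 = 334.3 N·m.
ω = 2π·19.3 = 121.3 rad/s, so P_max = T_max·ω = 4.053×10^4 W.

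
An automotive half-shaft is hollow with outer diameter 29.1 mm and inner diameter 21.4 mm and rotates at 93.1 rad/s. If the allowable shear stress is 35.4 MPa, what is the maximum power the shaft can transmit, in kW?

11.3 kW

J = π(d_o⁴ − d_i⁴)/32 = π(0.0291⁴ − 0.0214⁴)/32 = 4.981×10^-8 m⁴.
T_max = τ_allow·J/r = 3.54×10^7 × 4.981×10^-8 / 0.0146 = 121.2 N·m.
ω = 93.1 rad/s, so P_max = T_max·ω = 1.128×10^4 W.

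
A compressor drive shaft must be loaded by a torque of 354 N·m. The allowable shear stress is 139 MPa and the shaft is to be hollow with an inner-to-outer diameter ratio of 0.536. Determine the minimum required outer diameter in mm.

For a hollow shaft with d_i/d_o = 0.536: τ_max = 16T/(π d_o³ (1−k⁴)), so d_o = [16T/(π τ_allow (1−k⁴))]^(1/3) = [16·354.0/(π·1.39×10^8·0.9175)]^(1/3) = 0.02418 m.

24.2 mm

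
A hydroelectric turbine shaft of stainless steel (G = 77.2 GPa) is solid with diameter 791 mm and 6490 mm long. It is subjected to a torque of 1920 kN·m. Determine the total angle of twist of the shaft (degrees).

J = πd⁴/32 = π(0.791)⁴/32 = 0.03843 m⁴.
θ = T·L/(G·J) = 1.920e6 × 6.49 / (77.2×10⁹ × 0.03843) = 4.200×10^-3 rad.

0.241°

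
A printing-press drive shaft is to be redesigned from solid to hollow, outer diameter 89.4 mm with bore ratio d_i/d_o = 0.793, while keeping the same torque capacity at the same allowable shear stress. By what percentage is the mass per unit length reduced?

Equal τ_max and T ⇒ the solid shaft needs d_s³ = d_o³(1−k⁴), so d_s = 89.4·(1−0.793⁴)^(1/3) = 75.59 mm.
Area ratio A_h/A_s = d_o²(1−k²)/d_s² = (1−k²)/(1−k⁴)^(2/3) = 0.5191.
Mass saving = 1 − 0.5191 = 48.1 %.

48.1 %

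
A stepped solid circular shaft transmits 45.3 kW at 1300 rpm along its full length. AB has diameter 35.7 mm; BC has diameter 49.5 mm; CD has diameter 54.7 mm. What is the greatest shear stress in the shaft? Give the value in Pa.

ω = 2π·1300/60 = 136.1 rad/s, so T = P/ω = 45.3×10³ / 136.1 = 332.8 N·m.
Under the same torque, τ_max = 16T/(πd³) is largest where d is smallest — segment AB (d = 35.7 mm).
τ_max = 16·332.8/(π·(0.0357)³) = 3.725×10^7 Pa.

3.72e7 Pa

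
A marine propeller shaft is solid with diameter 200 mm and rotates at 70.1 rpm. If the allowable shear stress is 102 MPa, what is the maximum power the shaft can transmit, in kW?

J = πd⁴/32 = π(0.200)⁴/32 = 1.571×10^-4 m⁴.
T_max = τ_allow·J/r = 1.02×10^8 × 1.571×10^-4 / 0.100 = 160200 N·m.
ω = 2π·70.1/60 = 7.341 rad/s, so P_max = T_max·ω = 1.176×10^6 W.

1180 kW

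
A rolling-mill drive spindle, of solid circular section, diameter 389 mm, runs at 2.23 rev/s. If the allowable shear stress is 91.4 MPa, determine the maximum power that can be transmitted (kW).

14800 kW

J = πd⁴/32 = π(0.389)⁴/32 = 2.248×10^-3 m⁴.
T_max = τ_allow·J/r = 9.14×10^7 × 2.248×10^-3 / 0.195 = 1.056e6 N·m.
ω = 2π·2.23 = 14.01 rad/s, so P_max = T_max·ω = 1.480×10^7 W.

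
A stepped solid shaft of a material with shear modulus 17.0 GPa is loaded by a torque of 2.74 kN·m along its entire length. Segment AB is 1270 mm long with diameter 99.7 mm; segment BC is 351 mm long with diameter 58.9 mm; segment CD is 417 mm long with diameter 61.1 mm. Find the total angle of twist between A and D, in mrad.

J_AB = π(0.0997)⁴/32 = 9.70×10^-6 m⁴; J_BC = π(0.0589)⁴/32 = 1.18×10^-6 m⁴; J_CD = π(0.0611)⁴/32 = 1.37×10^-6 m⁴.
θ = (T/G)·Σ L_i/J_i = (2740/17.0×10⁹)·(1.27/9.70×10^-6 + 0.351/1.18×10^-6 + 0.417/1.37×10^-6) = 0.1181 rad.

118 mrad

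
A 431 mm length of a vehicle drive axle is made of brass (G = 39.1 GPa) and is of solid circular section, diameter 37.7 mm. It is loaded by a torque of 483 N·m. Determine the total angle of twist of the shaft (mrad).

J = πd⁴/32 = π(0.0377)⁴/32 = 1.983×10^-7 m⁴.
θ = T·L/(G·J) = 483.0 × 0.431 / (39.1×10⁹ × 1.983×10^-7) = 0.02685 rad.

26.8 mrad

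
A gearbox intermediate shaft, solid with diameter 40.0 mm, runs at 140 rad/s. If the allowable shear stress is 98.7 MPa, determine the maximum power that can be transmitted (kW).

174 kW

J = πd⁴/32 = π(0.0400)⁴/32 = 2.513×10^-7 m⁴.
T_max = τ_allow·J/r = 9.87×10^7 × 2.513×10^-7 / 0.0200 = 1240 N·m.
ω = 140 rad/s, so P_max = T_max·ω = 1.736×10^5 W.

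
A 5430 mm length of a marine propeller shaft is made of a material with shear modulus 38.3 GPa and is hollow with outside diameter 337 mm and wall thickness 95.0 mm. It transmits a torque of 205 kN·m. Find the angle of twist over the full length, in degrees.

J = π(d_o⁴ − d_i⁴)/32 = π(0.337⁴ − 0.147⁴)/32 = 1.220×10^-3 m⁴.
θ = T·L/(G·J) = 205000 × 5.43 / (38.3×10⁹ × 1.220×10^-3) = 0.02381 rad.

1.36°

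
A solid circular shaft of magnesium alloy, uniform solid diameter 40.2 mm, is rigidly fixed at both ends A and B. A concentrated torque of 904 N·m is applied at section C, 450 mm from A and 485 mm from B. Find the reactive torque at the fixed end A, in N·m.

With uniform GJ and both ends fixed, compatibility θ_AC = θ_CB gives T_A·a = T_B·b, together with T_A + T_B = T₀.
T_A = T₀·b/(a+b) = 904.0·485/935.0 = 468.9 N·m; T_B = 435.1 N·m.

469 N·m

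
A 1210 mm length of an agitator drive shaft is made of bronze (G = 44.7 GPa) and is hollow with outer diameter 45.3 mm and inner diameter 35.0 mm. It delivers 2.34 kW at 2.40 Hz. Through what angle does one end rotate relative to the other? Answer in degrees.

0.904°

ω = 2π·2.40 = 15.08 rad/s, so T = P/ω = 2.34×10³ / 15.08 = 155.2 N·m.
J = π(d_o⁴ − d_i⁴)/32 = π(0.0453⁴ − 0.0350⁴)/32 = 2.661×10^-7 m⁴.
θ = T·L/(G·J) = 155.2 × 1.21 / (44.7×10⁹ × 2.661×10^-7) = 0.01579 rad.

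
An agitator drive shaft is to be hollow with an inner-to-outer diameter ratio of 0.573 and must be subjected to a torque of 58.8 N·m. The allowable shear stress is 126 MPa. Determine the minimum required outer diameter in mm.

13.9 mm

For a hollow shaft with d_i/d_o = 0.573: τ_max = 16T/(π d_o³ (1−k⁴)), so d_o = [16T/(π τ_allow (1−k⁴))]^(1/3) = [16·58.80/(π·1.26×10^8·0.8922)]^(1/3) = 0.01386 m.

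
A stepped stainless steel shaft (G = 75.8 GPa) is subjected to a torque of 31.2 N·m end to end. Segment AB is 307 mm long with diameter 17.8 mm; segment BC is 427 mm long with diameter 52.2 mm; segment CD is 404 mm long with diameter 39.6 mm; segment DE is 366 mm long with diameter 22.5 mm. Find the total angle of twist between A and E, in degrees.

J_AB = π(0.0178)⁴/32 = 9.86×10^-9 m⁴; J_BC = π(0.0522)⁴/32 = 7.29×10^-7 m⁴; J_CD = π(0.0396)⁴/32 = 2.41×10^-7 m⁴; J_DE = π(0.0225)⁴/32 = 2.52×10^-8 m⁴.
θ = (T/G)·Σ L_i/J_i = (31.20/75.8×10⁹)·(0.307/9.86×10^-9 + 0.427/7.29×10^-7 + 0.404/2.41×10^-7 + 0.366/2.52×10^-8) = 0.01974 rad.

1.13°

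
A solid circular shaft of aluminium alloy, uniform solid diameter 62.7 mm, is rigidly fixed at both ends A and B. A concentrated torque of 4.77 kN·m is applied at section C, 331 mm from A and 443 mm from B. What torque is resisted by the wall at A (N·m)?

2730 N·m

With uniform GJ and both ends fixed, compatibility θ_AC = θ_CB gives T_A·a = T_B·b, together with T_A + T_B = T₀.
T_A = T₀·b/(a+b) = 4770·443/774.0 = 2730 N·m; T_B = 2040 N·m.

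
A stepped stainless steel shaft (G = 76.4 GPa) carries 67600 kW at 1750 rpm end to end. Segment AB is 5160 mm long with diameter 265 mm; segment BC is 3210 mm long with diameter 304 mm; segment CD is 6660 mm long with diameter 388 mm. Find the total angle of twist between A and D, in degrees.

4.84°

ω = 2π·1750/60 = 183.3 rad/s, so T = P/ω = 67600×10³ / 183.3 = 368900 N·m.
J_AB = π(0.265)⁴/32 = 4.84×10^-4 m⁴; J_BC = π(0.304)⁴/32 = 8.38×10^-4 m⁴; J_CD = π(0.388)⁴/32 = 2.22×10^-3 m⁴.
θ = (T/G)·Σ L_i/J_i = (368900/76.4×10⁹)·(5.16/4.84×10^-4 + 3.21/8.38×10^-4 + 6.66/2.22×10^-3) = 0.08439 rad.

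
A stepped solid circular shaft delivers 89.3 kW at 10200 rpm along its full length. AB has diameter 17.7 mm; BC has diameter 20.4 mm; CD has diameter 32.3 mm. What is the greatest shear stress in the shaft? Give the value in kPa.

ω = 2π·10200/60 = 1068 rad/s, so T = P/ω = 89.3×10³ / 1068 = 83.60 N·m.
Under the same torque, τ_max = 16T/(πd³) is largest where d is smallest — segment AB (d = 17.7 mm).
τ_max = 16·83.60/(π·(0.0177)³) = 7.678×10^7 Pa.

76800 kPa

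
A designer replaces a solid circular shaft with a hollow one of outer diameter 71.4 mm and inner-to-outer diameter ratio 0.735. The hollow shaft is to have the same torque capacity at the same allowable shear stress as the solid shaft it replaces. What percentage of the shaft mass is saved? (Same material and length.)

42.1 %

Equal τ_max and T ⇒ the solid shaft needs d_s³ = d_o³(1−k⁴), so d_s = 71.4·(1−0.735⁴)^(1/3) = 63.64 mm.
Area ratio A_h/A_s = d_o²(1−k²)/d_s² = (1−k²)/(1−k⁴)^(2/3) = 0.5787.
Mass saving = 1 − 0.5787 = 42.1 %.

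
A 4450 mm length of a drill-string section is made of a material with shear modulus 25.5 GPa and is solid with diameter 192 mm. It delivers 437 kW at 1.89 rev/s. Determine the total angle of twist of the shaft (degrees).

2.76°

ω = 2π·1.89 = 11.88 rad/s, so T = P/ω = 437×10³ / 11.88 = 36800 N·m.
J = πd⁴/32 = π(0.192)⁴/32 = 1.334×10^-4 m⁴.
θ = T·L/(G·J) = 36800 × 4.45 / (25.5×10⁹ × 1.334×10^-4) = 0.04813 rad.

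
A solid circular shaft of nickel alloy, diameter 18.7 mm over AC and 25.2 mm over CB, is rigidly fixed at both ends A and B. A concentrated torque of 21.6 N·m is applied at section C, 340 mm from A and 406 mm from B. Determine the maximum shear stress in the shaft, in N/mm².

Compatibility: T_A·a/J_AC = T_B·b/J_CB with T_A + T_B = T₀.
J_AC = 1.20×10^-8 m⁴, J_CB = 3.96×10^-8 m⁴, so T_A = T₀·(J_AC/a)/((J_AC/a)+(J_CB/b)) = 5.742 N·m, T_B = 15.86 N·m.
τ in each portion: τ_AC = 4.47×10^6 Pa, τ_CB = 5.05×10^6 Pa; maximum is in CB.
τ_max = T_CB·r/J = 15.86·0.0126/3.96×10^-8 = 5.047×10^6 Pa.

5.05 N/mm²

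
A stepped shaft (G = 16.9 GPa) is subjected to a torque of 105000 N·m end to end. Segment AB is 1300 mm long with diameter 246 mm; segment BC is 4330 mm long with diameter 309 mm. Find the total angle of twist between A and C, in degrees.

3.01°

J_AB = π(0.246)⁴/32 = 3.60×10^-4 m⁴; J_BC = π(0.309)⁴/32 = 8.95×10^-4 m⁴.
θ = (T/G)·Σ L_i/J_i = (105000/16.9×10⁹)·(1.30/3.60×10^-4 + 4.33/8.95×10^-4) = 0.05252 rad.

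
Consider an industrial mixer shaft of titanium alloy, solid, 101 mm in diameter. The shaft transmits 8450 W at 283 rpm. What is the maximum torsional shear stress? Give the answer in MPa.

ω = 2π·283/60 = 29.64 rad/s, so T = P/ω = 8450 / 29.64 = 285.1 N·m.
J = πd⁴/32 = π(0.101)⁴/32 = 1.022×10^-5 m⁴.
τ_max = T·r/J = 285.1 × 0.0505 / 1.022×10^-5 = 1.409×10^6 Pa.

1.41 MPa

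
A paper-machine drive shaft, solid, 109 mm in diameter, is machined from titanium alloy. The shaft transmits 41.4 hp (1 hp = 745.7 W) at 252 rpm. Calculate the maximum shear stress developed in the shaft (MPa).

4.60 MPa

ω = 2π·252/60 = 26.39 rad/s, so T = P/ω = 41.4×745.7 / 26.39 = 1170 N·m.
J = πd⁴/32 = π(0.109)⁴/32 = 1.386×10^-5 m⁴.
τ_max = T·r/J = 1170 × 0.0545 / 1.386×10^-5 = 4.601×10^6 Pa.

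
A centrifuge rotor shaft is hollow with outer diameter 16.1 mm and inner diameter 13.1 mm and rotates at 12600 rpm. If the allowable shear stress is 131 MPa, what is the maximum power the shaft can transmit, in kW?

J = π(d_o⁴ − d_i⁴)/32 = π(0.0161⁴ − 0.0131⁴)/32 = 3.705×10^-9 m⁴.
T_max = τ_allow·J/r = 1.31×10^8 × 3.705×10^-9 / 0.00805 = 60.29 N·m.
ω = 2π·12600/60 = 1319 rad/s, so P_max = T_max·ω = 7.956×10^4 W.

79.6 kW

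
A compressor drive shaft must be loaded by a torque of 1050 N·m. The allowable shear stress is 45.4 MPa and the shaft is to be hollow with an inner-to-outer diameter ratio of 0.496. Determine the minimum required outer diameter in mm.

50.1 mm

For a hollow shaft with d_i/d_o = 0.496: τ_max = 16T/(π d_o³ (1−k⁴)), so d_o = [16T/(π τ_allow (1−k⁴))]^(1/3) = [16·1050/(π·4.54×10^7·0.9395)]^(1/3) = 0.05005 m.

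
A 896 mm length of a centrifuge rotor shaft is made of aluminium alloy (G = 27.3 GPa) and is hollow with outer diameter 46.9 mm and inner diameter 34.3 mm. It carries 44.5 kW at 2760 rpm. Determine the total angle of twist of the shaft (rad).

ω = 2π·2760/60 = 289.0 rad/s, so T = P/ω = 44.5×10³ / 289.0 = 154.0 N·m.
J = π(d_o⁴ − d_i⁴)/32 = π(0.0469⁴ − 0.0343⁴)/32 = 3.391×10^-7 m⁴.
θ = T·L/(G·J) = 154.0 × 0.896 / (27.3×10⁹ × 3.391×10^-7) = 0.01490 rad.

0.0149 rad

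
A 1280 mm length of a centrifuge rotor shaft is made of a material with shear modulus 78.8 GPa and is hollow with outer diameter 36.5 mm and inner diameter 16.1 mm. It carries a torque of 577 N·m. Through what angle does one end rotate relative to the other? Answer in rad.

J = π(d_o⁴ − d_i⁴)/32 = π(0.0365⁴ − 0.0161⁴)/32 = 1.677×10^-7 m⁴.
θ = T·L/(G·J) = 577.0 × 1.28 / (78.8×10⁹ × 1.677×10^-7) = 0.05590 rad.

0.0559 rad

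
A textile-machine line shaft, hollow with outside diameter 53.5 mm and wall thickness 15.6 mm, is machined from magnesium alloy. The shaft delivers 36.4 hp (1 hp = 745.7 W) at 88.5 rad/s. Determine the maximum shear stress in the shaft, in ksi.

1.53 ksi

ω = 88.5 rad/s, so T = P/ω = 36.4×745.7 / 88.50 = 306.7 N·m.
J = π(d_o⁴ − d_i⁴)/32 = π(0.0535⁴ − 0.0223⁴)/32 = 7.800×10^-7 m⁴.
τ_max = T·r/J = 306.7 × 0.0267 / 7.800×10^-7 = 1.052×10^7 Pa.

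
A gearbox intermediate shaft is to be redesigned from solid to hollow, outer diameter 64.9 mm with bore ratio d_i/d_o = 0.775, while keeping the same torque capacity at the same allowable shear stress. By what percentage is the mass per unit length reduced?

46.2 %

Equal τ_max and T ⇒ the solid shaft needs d_s³ = d_o³(1−k⁴), so d_s = 64.9·(1−0.775⁴)^(1/3) = 55.91 mm.
Area ratio A_h/A_s = d_o²(1−k²)/d_s² = (1−k²)/(1−k⁴)^(2/3) = 0.5382.
Mass saving = 1 − 0.5382 = 46.2 %.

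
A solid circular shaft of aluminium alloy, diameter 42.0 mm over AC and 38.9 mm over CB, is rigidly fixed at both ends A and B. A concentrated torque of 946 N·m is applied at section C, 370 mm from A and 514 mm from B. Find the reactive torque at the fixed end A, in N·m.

618 N·m

Compatibility: T_A·a/J_AC = T_B·b/J_CB with T_A + T_B = T₀.
J_AC = 3.05×10^-7 m⁴, J_CB = 2.25×10^-7 m⁴, so T_A = T₀·(J_AC/a)/((J_AC/a)+(J_CB/b)) = 618.4 N·m, T_B = 327.6 N·m.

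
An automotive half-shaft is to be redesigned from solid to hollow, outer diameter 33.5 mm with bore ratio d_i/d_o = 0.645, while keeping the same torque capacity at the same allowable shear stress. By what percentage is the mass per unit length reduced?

Equal τ_max and T ⇒ the solid shaft needs d_s³ = d_o³(1−k⁴), so d_s = 33.5·(1−0.645⁴)^(1/3) = 31.44 mm.
Area ratio A_h/A_s = d_o²(1−k²)/d_s² = (1−k²)/(1−k⁴)^(2/3) = 0.6629.
Mass saving = 1 − 0.6629 = 33.7 %.

33.7 %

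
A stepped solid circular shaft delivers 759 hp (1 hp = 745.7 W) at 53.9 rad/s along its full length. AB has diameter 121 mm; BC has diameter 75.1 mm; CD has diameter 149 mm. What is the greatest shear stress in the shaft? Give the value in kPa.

126000 kPa

ω = 53.9 rad/s, so T = P/ω = 759×745.7 / 53.90 = 10500 N·m.
Under the same torque, τ_max = 16T/(πd³) is largest where d is smallest — segment BC (d = 75.1 mm).
τ_max = 16·10500/(π·(0.0751)³) = 1.263×10^8 Pa.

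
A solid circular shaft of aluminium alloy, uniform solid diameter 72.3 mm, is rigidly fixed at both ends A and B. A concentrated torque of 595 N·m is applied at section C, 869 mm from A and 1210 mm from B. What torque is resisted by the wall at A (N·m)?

346 N·m

With uniform GJ and both ends fixed, compatibility θ_AC = θ_CB gives T_A·a = T_B·b, together with T_A + T_B = T₀.
T_A = T₀·b/(a+b) = 595.0·1210/2079 = 346.3 N·m; T_B = 248.7 N·m.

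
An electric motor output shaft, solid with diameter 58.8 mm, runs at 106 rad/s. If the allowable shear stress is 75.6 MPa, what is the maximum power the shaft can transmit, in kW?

J = πd⁴/32 = π(0.0588)⁴/32 = 1.174×10^-6 m⁴.
T_max = τ_allow·J/r = 7.56×10^7 × 1.174×10^-6 / 0.0294 = 3018 N·m.
ω = 106 rad/s, so P_max = T_max·ω = 3.199×10^5 W.

320 kW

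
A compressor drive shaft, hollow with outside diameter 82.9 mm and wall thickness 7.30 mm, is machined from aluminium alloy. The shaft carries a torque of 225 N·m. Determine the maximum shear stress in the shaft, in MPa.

J = π(d_o⁴ − d_i⁴)/32 = π(0.0829⁴ − 0.0683⁴)/32 = 2.500×10^-6 m⁴.
τ_max = T·r/J = 225.0 × 0.0415 / 2.500×10^-6 = 3.730×10^6 Pa.

3.73 MPa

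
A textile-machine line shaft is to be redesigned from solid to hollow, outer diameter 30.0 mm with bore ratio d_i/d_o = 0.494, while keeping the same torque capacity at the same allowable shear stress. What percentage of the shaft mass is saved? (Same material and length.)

21.2 %

Equal τ_max and T ⇒ the solid shaft needs d_s³ = d_o³(1−k⁴), so d_s = 30.0·(1−0.494⁴)^(1/3) = 29.39 mm.
Area ratio A_h/A_s = d_o²(1−k²)/d_s² = (1−k²)/(1−k⁴)^(2/3) = 0.7876.
Mass saving = 1 − 0.7876 = 21.2 %.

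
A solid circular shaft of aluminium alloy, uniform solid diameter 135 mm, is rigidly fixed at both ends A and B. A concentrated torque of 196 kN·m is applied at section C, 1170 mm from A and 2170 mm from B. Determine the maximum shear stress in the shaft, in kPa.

With uniform GJ and both ends fixed, compatibility θ_AC = θ_CB gives T_A·a = T_B·b, together with T_A + T_B = T₀.
T_A = T₀·b/(a+b) = 196000·2170/3340 = 127300 N·m; T_B = 68660 N·m.
τ in each portion: τ_AC = 2.64×10^8 Pa, τ_CB = 1.42×10^8 Pa; maximum is in AC.
τ_max = T_AC·r/J = 127300·0.0675/3.26×10^-5 = 2.636×10^8 Pa.

264000 kPa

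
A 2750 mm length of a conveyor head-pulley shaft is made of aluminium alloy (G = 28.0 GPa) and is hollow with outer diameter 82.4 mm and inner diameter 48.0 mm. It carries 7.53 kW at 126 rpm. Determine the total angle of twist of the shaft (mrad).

ω = 2π·126/60 = 13.19 rad/s, so T = P/ω = 7.53×10³ / 13.19 = 570.7 N·m.
J = π(d_o⁴ − d_i⁴)/32 = π(0.0824⁴ − 0.0480⁴)/32 = 4.005×10^-6 m⁴.
θ = T·L/(G·J) = 570.7 × 2.75 / (28.0×10⁹ × 4.005×10^-6) = 0.01400 rad.

14.0 mrad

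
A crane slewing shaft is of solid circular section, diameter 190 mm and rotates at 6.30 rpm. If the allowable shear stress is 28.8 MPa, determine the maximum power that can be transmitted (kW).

25.6 kW

J = πd⁴/32 = π(0.190)⁴/32 = 1.279×10^-4 m⁴.
T_max = τ_allow·J/r = 2.88×10^7 × 1.279×10^-4 / 0.0950 = 38790 N·m.
ω = 2π·6.30/60 = 0.6597 rad/s, so P_max = T_max·ω = 2.559×10^4 W.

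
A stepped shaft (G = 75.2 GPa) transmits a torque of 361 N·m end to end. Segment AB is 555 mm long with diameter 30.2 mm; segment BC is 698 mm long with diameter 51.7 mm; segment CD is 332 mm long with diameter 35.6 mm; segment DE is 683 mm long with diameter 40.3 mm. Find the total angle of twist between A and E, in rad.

0.0602 rad

J_AB = π(0.0302)⁴/32 = 8.17×10^-8 m⁴; J_BC = π(0.0517)⁴/32 = 7.01×10^-7 m⁴; J_CD = π(0.0356)⁴/32 = 1.58×10^-7 m⁴; J_DE = π(0.0403)⁴/32 = 2.59×10^-7 m⁴.
θ = (T/G)·Σ L_i/J_i = (361.0/75.2×10⁹)·(0.555/8.17×10^-8 + 0.698/7.01×10^-7 + 0.332/1.58×10^-7 + 0.683/2.59×10^-7) = 0.06017 rad.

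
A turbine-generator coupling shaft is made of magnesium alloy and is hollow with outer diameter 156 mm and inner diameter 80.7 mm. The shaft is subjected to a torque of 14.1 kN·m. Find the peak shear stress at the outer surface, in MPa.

20.4 MPa

J = π(d_o⁴ − d_i⁴)/32 = π(0.156⁴ − 0.0807⁴)/32 = 5.398×10^-5 m⁴.
τ_max = T·r/J = 14100 × 0.0780 / 5.398×10^-5 = 2.037×10^7 Pa.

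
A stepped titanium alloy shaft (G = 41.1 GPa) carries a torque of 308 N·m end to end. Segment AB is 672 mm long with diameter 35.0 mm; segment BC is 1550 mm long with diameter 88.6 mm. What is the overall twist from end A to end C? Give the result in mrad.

36.1 mrad

J_AB = π(0.0350)⁴/32 = 1.47×10^-7 m⁴; J_BC = π(0.0886)⁴/32 = 6.05×10^-6 m⁴.
θ = (T/G)·Σ L_i/J_i = (308.0/41.1×10⁹)·(0.672/1.47×10^-7 + 1.55/6.05×10^-6) = 0.03610 rad.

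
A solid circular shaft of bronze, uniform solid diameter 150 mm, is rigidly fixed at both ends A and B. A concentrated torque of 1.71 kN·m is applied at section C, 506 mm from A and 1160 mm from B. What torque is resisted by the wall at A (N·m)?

1190 N·m

With uniform GJ and both ends fixed, compatibility θ_AC = θ_CB gives T_A·a = T_B·b, together with T_A + T_B = T₀.
T_A = T₀·b/(a+b) = 1710·1160/1666 = 1191 N·m; T_B = 519.4 N·m.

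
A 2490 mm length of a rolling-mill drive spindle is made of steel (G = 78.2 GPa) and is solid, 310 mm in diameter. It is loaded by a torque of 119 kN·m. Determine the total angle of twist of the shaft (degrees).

0.239°

J = πd⁴/32 = π(0.310)⁴/32 = 9.067×10^-4 m⁴.
θ = T·L/(G·J) = 119000 × 2.49 / (78.2×10⁹ × 9.067×10^-4) = 4.179×10^-3 rad.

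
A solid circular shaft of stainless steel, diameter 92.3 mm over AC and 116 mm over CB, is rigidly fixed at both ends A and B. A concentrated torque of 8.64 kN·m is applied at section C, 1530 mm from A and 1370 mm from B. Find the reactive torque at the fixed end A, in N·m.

2280 N·m

Compatibility: T_A·a/J_AC = T_B·b/J_CB with T_A + T_B = T₀.
J_AC = 7.13×10^-6 m⁴, J_CB = 1.78×10^-5 m⁴, so T_A = T₀·(J_AC/a)/((J_AC/a)+(J_CB/b)) = 2282 N·m, T_B = 6358 N·m.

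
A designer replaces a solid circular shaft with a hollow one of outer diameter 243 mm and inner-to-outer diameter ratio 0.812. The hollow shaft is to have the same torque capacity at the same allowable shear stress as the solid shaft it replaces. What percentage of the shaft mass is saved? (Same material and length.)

50.2 %

Equal τ_max and T ⇒ the solid shaft needs d_s³ = d_o³(1−k⁴), so d_s = 243·(1−0.812⁴)^(1/3) = 200.9 mm.
Area ratio A_h/A_s = d_o²(1−k²)/d_s² = (1−k²)/(1−k⁴)^(2/3) = 0.4983.
Mass saving = 1 − 0.4983 = 50.2 %.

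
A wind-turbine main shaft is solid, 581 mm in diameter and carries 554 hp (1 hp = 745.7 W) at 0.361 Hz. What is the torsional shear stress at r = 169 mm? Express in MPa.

ω = 2π·0.361 = 2.268 rad/s, so T = P/ω = 554×745.7 / 2.268 = 182100 N·m.
J = πd⁴/32 = π(0.581)⁴/32 = 0.01119 m⁴.
Shear stress varies linearly with radius: τ = T·r/J = 182100 × 0.169 / 0.01119 = 2.751×10^6 Pa.

2.75 MPa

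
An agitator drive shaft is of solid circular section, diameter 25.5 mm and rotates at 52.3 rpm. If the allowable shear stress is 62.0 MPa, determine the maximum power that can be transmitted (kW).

1.11 kW

J = πd⁴/32 = π(0.0255)⁴/32 = 4.151×10^-8 m⁴.
T_max = τ_allow·J/r = 6.20×10^7 × 4.151×10^-8 / 0.0127 = 201.9 N·m.
ω = 2π·52.3/60 = 5.477 rad/s, so P_max = T_max·ω = 1106 W.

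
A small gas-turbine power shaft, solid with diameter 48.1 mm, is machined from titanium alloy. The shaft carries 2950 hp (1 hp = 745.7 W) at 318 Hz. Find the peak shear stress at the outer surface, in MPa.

50.4 MPa

ω = 2π·318 = 1998 rad/s, so T = P/ω = 2950×745.7 / 1998 = 1101 N·m.
J = πd⁴/32 = π(0.0481)⁴/32 = 5.255×10^-7 m⁴.
τ_max = T·r/J = 1101 × 0.0241 / 5.255×10^-7 = 5.039×10^7 Pa.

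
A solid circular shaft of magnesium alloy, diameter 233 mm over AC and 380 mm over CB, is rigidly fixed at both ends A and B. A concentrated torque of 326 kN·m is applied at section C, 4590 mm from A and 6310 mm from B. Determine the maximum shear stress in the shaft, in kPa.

25300 kPa

Compatibility: T_A·a/J_AC = T_B·b/J_CB with T_A + T_B = T₀.
J_AC = 2.89×10^-4 m⁴, J_CB = 2.05×10^-3 m⁴, so T_A = T₀·(J_AC/a)/((J_AC/a)+(J_CB/b)) = 53040 N·m, T_B = 273000 N·m.
τ in each portion: τ_AC = 2.14×10^7 Pa, τ_CB = 2.53×10^7 Pa; maximum is in CB.
τ_max = T_CB·r/J = 273000·0.190/2.05×10^-3 = 2.533×10^7 Pa.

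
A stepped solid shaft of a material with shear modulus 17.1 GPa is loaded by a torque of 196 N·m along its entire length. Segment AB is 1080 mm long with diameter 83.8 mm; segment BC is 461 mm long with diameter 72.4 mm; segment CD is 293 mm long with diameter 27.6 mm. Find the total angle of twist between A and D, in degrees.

3.64°

J_AB = π(0.0838)⁴/32 = 4.84×10^-6 m⁴; J_BC = π(0.0724)⁴/32 = 2.70×10^-6 m⁴; J_CD = π(0.0276)⁴/32 = 5.70×10^-8 m⁴.
θ = (T/G)·Σ L_i/J_i = (196.0/17.1×10⁹)·(1.08/4.84×10^-6 + 0.461/2.70×10^-6 + 0.293/5.70×10^-8) = 0.06347 rad.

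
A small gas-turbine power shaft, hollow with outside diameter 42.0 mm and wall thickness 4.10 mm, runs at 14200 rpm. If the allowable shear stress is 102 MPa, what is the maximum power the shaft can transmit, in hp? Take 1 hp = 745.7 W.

1720 hp

J = π(d_o⁴ − d_i⁴)/32 = π(0.0420⁴ − 0.0338⁴)/32 = 1.774×10^-7 m⁴.
T_max = τ_allow·J/r = 1.02×10^8 × 1.774×10^-7 / 0.0210 = 861.4 N·m.
ω = 2π·14200/60 = 1487 rad/s, so P_max = T_max·ω = 1.281×10^6 W.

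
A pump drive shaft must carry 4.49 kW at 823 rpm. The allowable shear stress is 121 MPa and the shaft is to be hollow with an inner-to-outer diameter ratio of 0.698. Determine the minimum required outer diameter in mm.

ω = 2π·823/60 = 86.18 rad/s, so T = P/ω = 4.49×10³ / 86.18 = 52.10 N·m.
For a hollow shaft with d_i/d_o = 0.698: τ_max = 16T/(π d_o³ (1−k⁴)), so d_o = [16T/(π τ_allow (1−k⁴))]^(1/3) = [16·52.10/(π·1.21×10^8·0.7626)]^(1/3) = 0.01422 m.

14.2 mm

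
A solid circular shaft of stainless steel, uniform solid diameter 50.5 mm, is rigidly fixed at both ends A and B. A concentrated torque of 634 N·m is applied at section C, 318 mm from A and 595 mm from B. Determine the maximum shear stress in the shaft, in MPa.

With uniform GJ and both ends fixed, compatibility θ_AC = θ_CB gives T_A·a = T_B·b, together with T_A + T_B = T₀.
T_A = T₀·b/(a+b) = 634.0·595/913.0 = 413.2 N·m; T_B = 220.8 N·m.
τ in each portion: τ_AC = 1.63×10^7 Pa, τ_CB = 8.73×10^6 Pa; maximum is in AC.
τ_max = T_AC·r/J = 413.2·0.0253/6.39×10^-7 = 1.634×10^7 Pa.

16.3 MPa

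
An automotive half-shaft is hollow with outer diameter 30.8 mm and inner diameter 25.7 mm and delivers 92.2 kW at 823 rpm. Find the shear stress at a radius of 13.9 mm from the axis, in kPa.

ω = 2π·823/60 = 86.18 rad/s, so T = P/ω = 92.2×10³ / 86.18 = 1070 N·m.
J = π(d_o⁴ − d_i⁴)/32 = π(0.0308⁴ − 0.0257⁴)/32 = 4.552×10^-8 m⁴.
Shear stress varies linearly with radius: τ = T·r/J = 1070 × 0.0139 / 4.552×10^-8 = 3.267×10^8 Pa.

327000 kPa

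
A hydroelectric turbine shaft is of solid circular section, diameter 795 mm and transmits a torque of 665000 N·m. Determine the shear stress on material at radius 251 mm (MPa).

4.26 MPa

J = πd⁴/32 = π(0.795)⁴/32 = 0.03922 m⁴.
Shear stress varies linearly with radius: τ = T·r/J = 665000 × 0.251 / 0.03922 = 4.256×10^6 Pa.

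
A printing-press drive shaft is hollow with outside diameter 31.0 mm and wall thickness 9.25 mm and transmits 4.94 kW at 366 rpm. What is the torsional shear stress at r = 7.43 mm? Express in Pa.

1.08e7 Pa

ω = 2π·366/60 = 38.33 rad/s, so T = P/ω = 4.94×10³ / 38.33 = 128.9 N·m.
J = π(d_o⁴ − d_i⁴)/32 = π(0.0310⁴ − 0.0125⁴)/32 = 8.827×10^-8 m⁴.
Shear stress varies linearly with radius: τ = T·r/J = 128.9 × 0.00743 / 8.827×10^-8 = 1.085×10^7 Pa.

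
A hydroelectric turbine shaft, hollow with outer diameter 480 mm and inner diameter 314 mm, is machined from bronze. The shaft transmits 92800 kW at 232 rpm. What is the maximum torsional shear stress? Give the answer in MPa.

ω = 2π·232/60 = 24.29 rad/s, so T = P/ω = 92800×10³ / 24.29 = 3.820e6 N·m.
J = π(d_o⁴ − d_i⁴)/32 = π(0.480⁴ − 0.314⁴)/32 = 4.257×10^-3 m⁴.
τ_max = T·r/J = 3.820e6 × 0.240 / 4.257×10^-3 = 2.153×10^8 Pa.

215 MPa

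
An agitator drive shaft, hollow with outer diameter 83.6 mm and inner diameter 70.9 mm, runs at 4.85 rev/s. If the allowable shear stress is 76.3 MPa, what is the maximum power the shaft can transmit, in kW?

J = π(d_o⁴ − d_i⁴)/32 = π(0.0836⁴ − 0.0709⁴)/32 = 2.315×10^-6 m⁴.
T_max = τ_allow·J/r = 7.63×10^7 × 2.315×10^-6 / 0.0418 = 4225 N·m.
ω = 2π·4.85 = 30.47 rad/s, so P_max = T_max·ω = 1.288×10^5 W.

129 kW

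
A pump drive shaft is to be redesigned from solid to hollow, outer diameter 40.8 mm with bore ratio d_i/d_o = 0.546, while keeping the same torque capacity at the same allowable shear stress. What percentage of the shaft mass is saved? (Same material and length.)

25.3 %

Equal τ_max and T ⇒ the solid shaft needs d_s³ = d_o³(1−k⁴), so d_s = 40.8·(1−0.546⁴)^(1/3) = 39.55 mm.
Area ratio A_h/A_s = d_o²(1−k²)/d_s² = (1−k²)/(1−k⁴)^(2/3) = 0.7468.
Mass saving = 1 − 0.7468 = 25.3 %.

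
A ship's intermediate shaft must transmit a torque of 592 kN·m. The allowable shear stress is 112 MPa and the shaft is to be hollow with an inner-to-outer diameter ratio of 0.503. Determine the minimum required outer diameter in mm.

306 mm

For a hollow shaft with d_i/d_o = 0.503: τ_max = 16T/(π d_o³ (1−k⁴)), so d_o = [16T/(π τ_allow (1−k⁴))]^(1/3) = [16·592000/(π·1.12×10^8·0.9360)]^(1/3) = 0.3064 m.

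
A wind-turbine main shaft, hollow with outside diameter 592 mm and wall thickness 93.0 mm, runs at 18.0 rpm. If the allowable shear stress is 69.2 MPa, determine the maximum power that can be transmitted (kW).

J = π(d_o⁴ − d_i⁴)/32 = π(0.592⁴ − 0.406⁴)/32 = 9.391×10^-3 m⁴.
T_max = τ_allow·J/r = 6.92×10^7 × 9.391×10^-3 / 0.296 = 2.195e6 N·m.
ω = 2π·18.0/60 = 1.885 rad/s, so P_max = T_max·ω = 4.138×10^6 W.

4140 kW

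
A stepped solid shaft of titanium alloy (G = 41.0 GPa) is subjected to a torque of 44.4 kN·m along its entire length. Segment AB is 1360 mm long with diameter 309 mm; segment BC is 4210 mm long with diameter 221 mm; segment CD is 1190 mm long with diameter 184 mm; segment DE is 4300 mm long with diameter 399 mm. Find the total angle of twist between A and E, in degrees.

1.97°

J_AB = π(0.309)⁴/32 = 8.95×10^-4 m⁴; J_BC = π(0.221)⁴/32 = 2.34×10^-4 m⁴; J_CD = π(0.184)⁴/32 = 1.13×10^-4 m⁴; J_DE = π(0.399)⁴/32 = 2.49×10^-3 m⁴.
θ = (T/G)·Σ L_i/J_i = (44400/41.0×10⁹)·(1.36/8.95×10^-4 + 4.21/2.34×10^-4 + 1.19/1.13×10^-4 + 4.30/2.49×10^-3) = 0.03444 rad.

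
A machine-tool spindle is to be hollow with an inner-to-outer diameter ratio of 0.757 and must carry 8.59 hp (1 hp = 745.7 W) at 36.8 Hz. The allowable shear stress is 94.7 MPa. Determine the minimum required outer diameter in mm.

13.0 mm

ω = 2π·36.8 = 231.2 rad/s, so T = P/ω = 8.59×745.7 / 231.2 = 27.70 N·m.
For a hollow shaft with d_i/d_o = 0.757: τ_max = 16T/(π d_o³ (1−k⁴)), so d_o = [16T/(π τ_allow (1−k⁴))]^(1/3) = [16·27.70/(π·9.47×10^7·0.6716)]^(1/3) = 0.01304 m.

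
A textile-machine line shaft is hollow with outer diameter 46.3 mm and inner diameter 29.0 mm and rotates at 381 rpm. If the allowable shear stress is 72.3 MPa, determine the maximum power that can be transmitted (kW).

J = π(d_o⁴ − d_i⁴)/32 = π(0.0463⁴ − 0.0290⁴)/32 = 3.817×10^-7 m⁴.
T_max = τ_allow·J/r = 7.23×10^7 × 3.817×10^-7 / 0.0231 = 1192 N·m.
ω = 2π·381/60 = 39.90 rad/s, so P_max = T_max·ω = 4.756×10^4 W.

47.6 kW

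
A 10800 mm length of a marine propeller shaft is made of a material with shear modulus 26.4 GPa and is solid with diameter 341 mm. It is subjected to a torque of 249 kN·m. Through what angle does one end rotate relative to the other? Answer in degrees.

J = πd⁴/32 = π(0.341)⁴/32 = 1.327×10^-3 m⁴.
θ = T·L/(G·J) = 249000 × 10.8 / (26.4×10⁹ × 1.327×10^-3) = 0.07674 rad.

4.40°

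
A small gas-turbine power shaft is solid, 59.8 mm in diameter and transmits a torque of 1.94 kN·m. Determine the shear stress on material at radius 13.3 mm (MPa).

J = πd⁴/32 = π(0.0598)⁴/32 = 1.255×10^-6 m⁴.
Shear stress varies linearly with radius: τ = T·r/J = 1940 × 0.0133 / 1.255×10^-6 = 2.055×10^7 Pa.

20.6 MPa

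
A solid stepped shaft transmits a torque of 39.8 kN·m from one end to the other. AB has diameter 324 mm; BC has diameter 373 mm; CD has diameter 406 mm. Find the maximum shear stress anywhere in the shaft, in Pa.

Under the same torque, τ_max = 16T/(πd³) is largest where d is smallest — segment AB (d = 324 mm).
τ_max = 16·39800/(π·(0.324)³) = 5.960×10^6 Pa.

5.96e6 Pa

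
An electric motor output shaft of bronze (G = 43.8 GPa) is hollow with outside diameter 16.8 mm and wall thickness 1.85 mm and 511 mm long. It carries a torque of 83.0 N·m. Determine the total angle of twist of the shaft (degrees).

J = π(d_o⁴ − d_i⁴)/32 = π(0.0168⁴ − 0.0131⁴)/32 = 4.929×10^-9 m⁴.
θ = T·L/(G·J) = 83.00 × 0.511 / (43.8×10⁹ × 4.929×10^-9) = 0.1964 rad.

11.3°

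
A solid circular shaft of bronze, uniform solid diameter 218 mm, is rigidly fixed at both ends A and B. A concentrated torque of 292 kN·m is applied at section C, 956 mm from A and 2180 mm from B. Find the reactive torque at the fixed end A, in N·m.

With uniform GJ and both ends fixed, compatibility θ_AC = θ_CB gives T_A·a = T_B·b, together with T_A + T_B = T₀.
T_A = T₀·b/(a+b) = 292000·2180/3136 = 203000 N·m; T_B = 89020 N·m.

203000 N·m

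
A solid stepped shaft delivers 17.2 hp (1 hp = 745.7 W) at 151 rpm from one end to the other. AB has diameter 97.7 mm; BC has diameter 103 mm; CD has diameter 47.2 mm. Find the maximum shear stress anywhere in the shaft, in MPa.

39.3 MPa

ω = 2π·151/60 = 15.81 rad/s, so T = P/ω = 17.2×745.7 / 15.81 = 811.1 N·m.
Under the same torque, τ_max = 16T/(πd³) is largest where d is smallest — segment CD (d = 47.2 mm).
τ_max = 16·811.1/(π·(0.0472)³) = 3.929×10^7 Pa.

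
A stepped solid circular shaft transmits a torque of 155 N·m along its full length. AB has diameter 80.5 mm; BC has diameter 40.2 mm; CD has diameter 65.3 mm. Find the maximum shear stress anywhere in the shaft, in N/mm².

Under the same torque, τ_max = 16T/(πd³) is largest where d is smallest — segment BC (d = 40.2 mm).
τ_max = 16·155.0/(π·(0.0402)³) = 1.215×10^7 Pa.

12.2 N/mm²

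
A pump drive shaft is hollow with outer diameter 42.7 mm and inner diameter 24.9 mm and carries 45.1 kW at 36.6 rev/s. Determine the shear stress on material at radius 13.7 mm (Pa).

ω = 2π·36.6 = 230.0 rad/s, so T = P/ω = 45.1×10³ / 230.0 = 196.1 N·m.
J = π(d_o⁴ − d_i⁴)/32 = π(0.0427⁴ − 0.0249⁴)/32 = 2.886×10^-7 m⁴.
Shear stress varies linearly with radius: τ = T·r/J = 196.1 × 0.0137 / 2.886×10^-7 = 9.309×10^6 Pa.

9.31e6 Pa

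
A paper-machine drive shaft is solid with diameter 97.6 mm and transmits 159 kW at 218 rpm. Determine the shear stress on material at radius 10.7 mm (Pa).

ω = 2π·218/60 = 22.83 rad/s, so T = P/ω = 159×10³ / 22.83 = 6965 N·m.
J = πd⁴/32 = π(0.0976)⁴/32 = 8.908×10^-6 m⁴.
Shear stress varies linearly with radius: τ = T·r/J = 6965 × 0.0107 / 8.908×10^-6 = 8.366×10^6 Pa.

8.37e6 Pa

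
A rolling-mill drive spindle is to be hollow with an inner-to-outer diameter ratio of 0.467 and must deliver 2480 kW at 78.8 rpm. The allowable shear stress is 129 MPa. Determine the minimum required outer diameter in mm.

ω = 2π·78.8/60 = 8.252 rad/s, so T = P/ω = 2480×10³ / 8.252 = 300500 N·m.
For a hollow shaft with d_i/d_o = 0.467: τ_max = 16T/(π d_o³ (1−k⁴)), so d_o = [16T/(π τ_allow (1−k⁴))]^(1/3) = [16·300500/(π·1.29×10^8·0.9524)]^(1/3) = 0.2318 m.

232 mm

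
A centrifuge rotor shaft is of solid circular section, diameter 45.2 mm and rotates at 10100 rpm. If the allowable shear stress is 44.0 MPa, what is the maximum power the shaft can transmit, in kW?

J = πd⁴/32 = π(0.0452)⁴/32 = 4.098×10^-7 m⁴.
T_max = τ_allow·J/r = 4.40×10^7 × 4.098×10^-7 / 0.0226 = 797.8 N·m.
ω = 2π·10100/60 = 1058 rad/s, so P_max = T_max·ω = 8.438×10^5 W.

844 kW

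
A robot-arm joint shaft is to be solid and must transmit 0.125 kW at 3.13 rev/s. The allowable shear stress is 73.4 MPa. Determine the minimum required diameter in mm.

7.61 mm

ω = 2π·3.13 = 19.67 rad/s, so T = P/ω = 0.125×10³ / 19.67 = 6.356 N·m.
For a solid shaft τ_max = 16T/(πd³), so d = (16T/(π τ_allow))^(1/3) = (16·6.356/(π·7.34×10^7))^(1/3) = 0.007612 m.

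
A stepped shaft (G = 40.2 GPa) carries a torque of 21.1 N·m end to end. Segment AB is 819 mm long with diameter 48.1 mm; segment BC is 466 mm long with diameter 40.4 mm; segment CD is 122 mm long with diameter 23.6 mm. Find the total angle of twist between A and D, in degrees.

J_AB = π(0.0481)⁴/32 = 5.26×10^-7 m⁴; J_BC = π(0.0404)⁴/32 = 2.62×10^-7 m⁴; J_CD = π(0.0236)⁴/32 = 3.05×10^-8 m⁴.
θ = (T/G)·Σ L_i/J_i = (21.10/40.2×10⁹)·(0.819/5.26×10^-7 + 0.466/2.62×10^-7 + 0.122/3.05×10^-8) = 3.856×10^-3 rad.

0.221°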